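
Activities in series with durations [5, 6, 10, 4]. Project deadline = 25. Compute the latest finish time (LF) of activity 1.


LF(activity 1) = deadline - sum of successor durations
Successors: activities 2 through 4 with durations [6, 10, 4]
Sum of successor durations = 20
LF = 25 - 20 = 5

5


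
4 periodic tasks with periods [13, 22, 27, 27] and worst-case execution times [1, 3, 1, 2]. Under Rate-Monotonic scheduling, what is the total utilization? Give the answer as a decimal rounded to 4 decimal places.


Compute individual utilizations (exact fractions):
  Task 1: C/T = 1/13 (approx. 0.0769)
  Task 2: C/T = 3/22 (approx. 0.1364)
  Task 3: C/T = 1/27 (approx. 0.037)
  Task 4: C/T = 2/27 (approx. 0.0741)
Total utilization U = 1/13 + 3/22 + 1/27 + 2/27 = 835/2574
Rounded to 4 decimal places: U = 0.3244
RM (Liu & Layland) bound for 4 tasks = 0.756828; compare with U = 835/2574 (approx. 0.324398)
U <= bound, so schedulable by RM sufficient condition.

0.3244


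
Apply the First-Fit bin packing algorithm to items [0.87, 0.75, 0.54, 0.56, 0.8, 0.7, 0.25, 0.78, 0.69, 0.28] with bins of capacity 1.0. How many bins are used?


Place items sequentially using First-Fit:
  Item 0.87 -> new Bin 1
  Item 0.75 -> new Bin 2
  Item 0.54 -> new Bin 3
  Item 0.56 -> new Bin 4
  Item 0.8 -> new Bin 5
  Item 0.7 -> new Bin 6
  Item 0.25 -> Bin 2 (now 1.0)
  Item 0.78 -> new Bin 7
  Item 0.69 -> new Bin 8
  Item 0.28 -> Bin 3 (now 0.82)
Total bins used = 8

8


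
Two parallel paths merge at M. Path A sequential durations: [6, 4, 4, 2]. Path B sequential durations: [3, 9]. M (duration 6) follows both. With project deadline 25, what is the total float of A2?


Forward pass: ES(A2) = sum of predecessors on chain A = 6
EF = ES + duration = 6 + 4 = 10
Backward pass: LF(M) = deadline = 25; LS(M) = 25 - 6 = 19
LF(A2) = LS(M) - sum(successors on chain A) = 19 - 6 = 13
LS = LF - duration = 13 - 4 = 9
Total float = LS - ES = 9 - 6 = 3

3


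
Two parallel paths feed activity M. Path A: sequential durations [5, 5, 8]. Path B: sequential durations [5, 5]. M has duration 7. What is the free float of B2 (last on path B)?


ES(B2) = sum of predecessors on chain B = 5
EF(B2) = ES + duration = 5 + 5 = 10
Successor of B2 is M. ES(M) = max(sum(A), sum(B)) = max(18, 10) = 18
Free float = ES(successor) - EF(current) = 18 - 10 = 8

8


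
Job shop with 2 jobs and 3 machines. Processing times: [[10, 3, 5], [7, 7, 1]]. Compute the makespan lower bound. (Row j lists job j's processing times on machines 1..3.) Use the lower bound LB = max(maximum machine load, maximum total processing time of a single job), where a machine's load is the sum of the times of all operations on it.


Machine loads:
  Machine 1: 10 + 7 = 17
  Machine 2: 3 + 7 = 10
  Machine 3: 5 + 1 = 6
Max machine load = 17
Job totals:
  Job 1: 18
  Job 2: 15
Max job total = 18
Lower bound = max(17, 18) = 18

18


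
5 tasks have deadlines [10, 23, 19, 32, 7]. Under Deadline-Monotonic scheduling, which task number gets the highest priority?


Sort tasks by relative deadline (ascending):
  Task 5: deadline = 7
  Task 1: deadline = 10
  Task 3: deadline = 19
  Task 2: deadline = 23
  Task 4: deadline = 32
Priority order (highest first): [5, 1, 3, 2, 4]
Highest priority task = 5

5


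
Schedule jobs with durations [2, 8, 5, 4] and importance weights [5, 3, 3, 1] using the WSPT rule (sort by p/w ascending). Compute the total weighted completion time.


Compute p/w ratios and sort ascending (WSPT): [(2, 5), (5, 3), (8, 3), (4, 1)]
Compute weighted completion times:
  Job (p=2,w=5): C=2, w*C=5*2=10
  Job (p=5,w=3): C=7, w*C=3*7=21
  Job (p=8,w=3): C=15, w*C=3*15=45
  Job (p=4,w=1): C=19, w*C=1*19=19
Total weighted completion time = 95

95


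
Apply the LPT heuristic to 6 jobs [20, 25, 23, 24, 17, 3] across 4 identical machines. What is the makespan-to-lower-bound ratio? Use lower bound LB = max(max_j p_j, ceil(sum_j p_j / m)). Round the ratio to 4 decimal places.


LPT order: [25, 24, 23, 20, 17, 3]
Machine loads after assignment: [25, 24, 26, 37]
LPT makespan = 37
Lower bound = max(max_job, ceil(total/4)) = max(25, 28) = 28
Ratio = 37 / 28 = 1.3214

1.3214


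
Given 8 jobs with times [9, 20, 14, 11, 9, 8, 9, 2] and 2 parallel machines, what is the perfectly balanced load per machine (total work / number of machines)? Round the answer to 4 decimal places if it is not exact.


Total processing time = 9 + 20 + 14 + 11 + 9 + 8 + 9 + 2 = 82
Number of machines = 2
Ideal balanced load = 82 / 2 = 41.0

41.0


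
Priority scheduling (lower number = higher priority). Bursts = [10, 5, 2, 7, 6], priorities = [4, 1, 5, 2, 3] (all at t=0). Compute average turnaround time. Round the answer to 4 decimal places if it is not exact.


Sort by priority (ascending = highest first):
Order: [(1, 5), (2, 7), (3, 6), (4, 10), (5, 2)]
Completion times:
  Priority 1, burst=5, C=5
  Priority 2, burst=7, C=12
  Priority 3, burst=6, C=18
  Priority 4, burst=10, C=28
  Priority 5, burst=2, C=30
Average turnaround = 93/5 = 18.6

18.6


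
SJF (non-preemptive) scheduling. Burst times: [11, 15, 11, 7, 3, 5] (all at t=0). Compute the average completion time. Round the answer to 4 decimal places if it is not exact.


SJF order (ascending): [3, 5, 7, 11, 11, 15]
Completion times:
  Job 1: burst=3, C=3
  Job 2: burst=5, C=8
  Job 3: burst=7, C=15
  Job 4: burst=11, C=26
  Job 5: burst=11, C=37
  Job 6: burst=15, C=52
Average completion = 141/6 = 23.5

23.5


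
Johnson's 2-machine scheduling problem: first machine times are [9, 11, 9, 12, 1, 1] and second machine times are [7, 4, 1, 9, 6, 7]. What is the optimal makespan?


Apply Johnson's rule:
  Group 1 (a <= b): [(5, 1, 6), (6, 1, 7)]
  Group 2 (a > b): [(4, 12, 9), (1, 9, 7), (2, 11, 4), (3, 9, 1)]
Optimal job order: [5, 6, 4, 1, 2, 3]
Schedule:
  Job 5: M1 done at 1, M2 done at 7
  Job 6: M1 done at 2, M2 done at 14
  Job 4: M1 done at 14, M2 done at 23
  Job 1: M1 done at 23, M2 done at 30
  Job 2: M1 done at 34, M2 done at 38
  Job 3: M1 done at 43, M2 done at 44
Makespan = 44

44


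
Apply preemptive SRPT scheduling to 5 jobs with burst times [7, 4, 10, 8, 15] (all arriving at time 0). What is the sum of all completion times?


Since all jobs arrive at t=0, SRPT equals SPT ordering.
SPT order: [4, 7, 8, 10, 15]
Completion times:
  Job 1: p=4, C=4
  Job 2: p=7, C=11
  Job 3: p=8, C=19
  Job 4: p=10, C=29
  Job 5: p=15, C=44
Total completion time = 4 + 11 + 19 + 29 + 44 = 107

107


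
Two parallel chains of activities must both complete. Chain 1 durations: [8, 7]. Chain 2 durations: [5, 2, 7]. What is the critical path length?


Path A total = 8 + 7 = 15
Path B total = 5 + 2 + 7 = 14
Critical path = longest path = max(15, 14) = 15

15


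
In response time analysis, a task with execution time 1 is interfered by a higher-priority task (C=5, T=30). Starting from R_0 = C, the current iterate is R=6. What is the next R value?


R_next = C + ceil(R_prev / T_hp) * C_hp
ceil(6 / 30) = ceil(0.2) = 1
Interference = 1 * 5 = 5
R_next = 1 + 5 = 6
R_next = R_prev, so the iteration has converged (response time = 6).

6


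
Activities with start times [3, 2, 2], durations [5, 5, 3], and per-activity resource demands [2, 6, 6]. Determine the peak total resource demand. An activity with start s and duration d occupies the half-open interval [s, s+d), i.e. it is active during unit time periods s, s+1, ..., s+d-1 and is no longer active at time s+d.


Each activity i is active on [start_i, start_i + duration_i).
Compute total resource usage per time slot:
  t=0: active resources = [], total = 0
  t=1: active resources = [], total = 0
  t=2: active resources = [6, 6], total = 12
  t=3: active resources = [2, 6, 6], total = 14
  t=4: active resources = [2, 6, 6], total = 14
  t=5: active resources = [2, 6], total = 8
  t=6: active resources = [2, 6], total = 8
  t=7: active resources = [2], total = 2
Peak resource demand = 14

14


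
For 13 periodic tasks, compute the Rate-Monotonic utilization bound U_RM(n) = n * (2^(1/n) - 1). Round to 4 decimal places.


Compute 2^(1/13) = 1.0547660765
Subtract 1: 1.0547660765 - 1 = 0.0547660765
Multiply by n: 13 * 0.0547660765 = 0.7119589945
Round to 4 dp: 0.7120

0.7120


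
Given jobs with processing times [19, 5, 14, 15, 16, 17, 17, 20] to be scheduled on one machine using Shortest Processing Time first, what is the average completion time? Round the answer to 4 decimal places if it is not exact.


Sort jobs by processing time (SPT order): [5, 14, 15, 16, 17, 17, 19, 20]
Compute completion times sequentially:
  Job 1: processing = 5, completes at 5
  Job 2: processing = 14, completes at 19
  Job 3: processing = 15, completes at 34
  Job 4: processing = 16, completes at 50
  Job 5: processing = 17, completes at 67
  Job 6: processing = 17, completes at 84
  Job 7: processing = 19, completes at 103
  Job 8: processing = 20, completes at 123
Sum of completion times = 485
Average completion time = 485/8 = 60.625

60.625


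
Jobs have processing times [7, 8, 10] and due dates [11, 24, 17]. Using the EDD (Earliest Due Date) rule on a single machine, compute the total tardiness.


Sort by due date (EDD order): [(7, 11), (10, 17), (8, 24)]
Compute completion times and tardiness:
  Job 1: p=7, d=11, C=7, tardiness=max(0,7-11)=0
  Job 2: p=10, d=17, C=17, tardiness=max(0,17-17)=0
  Job 3: p=8, d=24, C=25, tardiness=max(0,25-24)=1
Total tardiness = 1

1


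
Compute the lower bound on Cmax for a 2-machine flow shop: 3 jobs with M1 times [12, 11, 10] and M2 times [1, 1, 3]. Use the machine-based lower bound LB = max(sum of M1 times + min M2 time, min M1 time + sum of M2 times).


LB1 = sum(M1 times) + min(M2 times) = 33 + 1 = 34
LB2 = min(M1 times) + sum(M2 times) = 10 + 5 = 15
Lower bound = max(LB1, LB2) = max(34, 15) = 34

34


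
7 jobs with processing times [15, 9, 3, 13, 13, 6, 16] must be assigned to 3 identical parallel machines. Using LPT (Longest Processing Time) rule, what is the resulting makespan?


Sort jobs in decreasing order (LPT): [16, 15, 13, 13, 9, 6, 3]
Assign each job to the least loaded machine:
  Machine 1: jobs [16, 6, 3], load = 25
  Machine 2: jobs [15, 9], load = 24
  Machine 3: jobs [13, 13], load = 26
Makespan = max load = 26

26


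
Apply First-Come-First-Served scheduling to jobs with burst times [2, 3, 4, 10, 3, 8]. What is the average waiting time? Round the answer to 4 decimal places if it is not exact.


FCFS order (as given): [2, 3, 4, 10, 3, 8]
Waiting times:
  Job 1: wait = 0
  Job 2: wait = 2
  Job 3: wait = 5
  Job 4: wait = 9
  Job 5: wait = 19
  Job 6: wait = 22
Sum of waiting times = 57
Average waiting time = 57/6 = 9.5

9.5


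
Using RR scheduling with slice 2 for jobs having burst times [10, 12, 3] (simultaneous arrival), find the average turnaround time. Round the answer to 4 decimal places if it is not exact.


Time quantum = 2
Execution trace:
  J1 runs 2 units, time = 2
  J2 runs 2 units, time = 4
  J3 runs 2 units, time = 6
  J1 runs 2 units, time = 8
  J2 runs 2 units, time = 10
  J3 runs 1 units, time = 11
  J1 runs 2 units, time = 13
  J2 runs 2 units, time = 15
  J1 runs 2 units, time = 17
  J2 runs 2 units, time = 19
  J1 runs 2 units, time = 21
  J2 runs 2 units, time = 23
  J2 runs 2 units, time = 25
Finish times: [21, 25, 11]
Average turnaround = 57/3 = 19.0

19.0


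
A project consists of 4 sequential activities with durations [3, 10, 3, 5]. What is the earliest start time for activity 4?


Activity 4 starts after activities 1 through 3 complete.
Predecessor durations: [3, 10, 3]
ES = 3 + 10 + 3 = 16

16


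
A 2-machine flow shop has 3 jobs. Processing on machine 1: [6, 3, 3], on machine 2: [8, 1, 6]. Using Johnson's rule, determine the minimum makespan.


Apply Johnson's rule:
  Group 1 (a <= b): [(3, 3, 6), (1, 6, 8)]
  Group 2 (a > b): [(2, 3, 1)]
Optimal job order: [3, 1, 2]
Schedule:
  Job 3: M1 done at 3, M2 done at 9
  Job 1: M1 done at 9, M2 done at 17
  Job 2: M1 done at 12, M2 done at 18
Makespan = 18

18


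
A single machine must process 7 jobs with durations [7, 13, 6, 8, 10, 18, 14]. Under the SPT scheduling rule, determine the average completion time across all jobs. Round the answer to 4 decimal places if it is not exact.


Sort jobs by processing time (SPT order): [6, 7, 8, 10, 13, 14, 18]
Compute completion times sequentially:
  Job 1: processing = 6, completes at 6
  Job 2: processing = 7, completes at 13
  Job 3: processing = 8, completes at 21
  Job 4: processing = 10, completes at 31
  Job 5: processing = 13, completes at 44
  Job 6: processing = 14, completes at 58
  Job 7: processing = 18, completes at 76
Sum of completion times = 249
Average completion time = 249/7 = 35.5714

35.5714


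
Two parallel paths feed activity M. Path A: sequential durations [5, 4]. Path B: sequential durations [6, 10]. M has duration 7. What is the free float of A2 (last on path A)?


ES(A2) = sum of predecessors on chain A = 5
EF(A2) = ES + duration = 5 + 4 = 9
Successor of A2 is M. ES(M) = max(sum(A), sum(B)) = max(9, 16) = 16
Free float = ES(successor) - EF(current) = 16 - 9 = 7

7


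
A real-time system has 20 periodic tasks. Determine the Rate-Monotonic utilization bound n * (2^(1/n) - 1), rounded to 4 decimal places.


Compute 2^(1/20) = 1.0352649238
Subtract 1: 1.0352649238 - 1 = 0.0352649238
Multiply by n: 20 * 0.0352649238 = 0.7052984760
Round to 4 dp: 0.7053

0.7053


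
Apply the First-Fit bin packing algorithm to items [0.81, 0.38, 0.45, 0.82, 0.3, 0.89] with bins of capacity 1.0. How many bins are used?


Place items sequentially using First-Fit:
  Item 0.81 -> new Bin 1
  Item 0.38 -> new Bin 2
  Item 0.45 -> Bin 2 (now 0.83)
  Item 0.82 -> new Bin 3
  Item 0.3 -> new Bin 4
  Item 0.89 -> new Bin 5
Total bins used = 5

5


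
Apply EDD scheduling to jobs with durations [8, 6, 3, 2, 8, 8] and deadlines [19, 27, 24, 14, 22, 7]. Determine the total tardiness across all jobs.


Sort by due date (EDD order): [(8, 7), (2, 14), (8, 19), (8, 22), (3, 24), (6, 27)]
Compute completion times and tardiness:
  Job 1: p=8, d=7, C=8, tardiness=max(0,8-7)=1
  Job 2: p=2, d=14, C=10, tardiness=max(0,10-14)=0
  Job 3: p=8, d=19, C=18, tardiness=max(0,18-19)=0
  Job 4: p=8, d=22, C=26, tardiness=max(0,26-22)=4
  Job 5: p=3, d=24, C=29, tardiness=max(0,29-24)=5
  Job 6: p=6, d=27, C=35, tardiness=max(0,35-27)=8
Total tardiness = 18

18


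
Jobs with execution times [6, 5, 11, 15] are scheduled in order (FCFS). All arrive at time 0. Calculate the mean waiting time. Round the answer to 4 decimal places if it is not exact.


FCFS order (as given): [6, 5, 11, 15]
Waiting times:
  Job 1: wait = 0
  Job 2: wait = 6
  Job 3: wait = 11
  Job 4: wait = 22
Sum of waiting times = 39
Average waiting time = 39/4 = 9.75

9.75


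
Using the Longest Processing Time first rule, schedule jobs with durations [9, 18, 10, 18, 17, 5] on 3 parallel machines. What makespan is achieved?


Sort jobs in decreasing order (LPT): [18, 18, 17, 10, 9, 5]
Assign each job to the least loaded machine:
  Machine 1: jobs [18, 9], load = 27
  Machine 2: jobs [18, 5], load = 23
  Machine 3: jobs [17, 10], load = 27
Makespan = max load = 27

27


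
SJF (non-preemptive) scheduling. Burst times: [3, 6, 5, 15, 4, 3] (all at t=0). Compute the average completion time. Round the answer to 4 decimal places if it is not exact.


SJF order (ascending): [3, 3, 4, 5, 6, 15]
Completion times:
  Job 1: burst=3, C=3
  Job 2: burst=3, C=6
  Job 3: burst=4, C=10
  Job 4: burst=5, C=15
  Job 5: burst=6, C=21
  Job 6: burst=15, C=36
Average completion = 91/6 = 15.1667

15.1667


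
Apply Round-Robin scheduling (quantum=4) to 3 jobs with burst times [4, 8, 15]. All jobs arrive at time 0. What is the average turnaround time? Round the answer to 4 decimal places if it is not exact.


Time quantum = 4
Execution trace:
  J1 runs 4 units, time = 4
  J2 runs 4 units, time = 8
  J3 runs 4 units, time = 12
  J2 runs 4 units, time = 16
  J3 runs 4 units, time = 20
  J3 runs 4 units, time = 24
  J3 runs 3 units, time = 27
Finish times: [4, 16, 27]
Average turnaround = 47/3 = 15.6667

15.6667


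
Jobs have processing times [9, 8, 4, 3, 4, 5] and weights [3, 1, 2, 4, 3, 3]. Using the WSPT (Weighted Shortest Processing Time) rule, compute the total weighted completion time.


Compute p/w ratios and sort ascending (WSPT): [(3, 4), (4, 3), (5, 3), (4, 2), (9, 3), (8, 1)]
Compute weighted completion times:
  Job (p=3,w=4): C=3, w*C=4*3=12
  Job (p=4,w=3): C=7, w*C=3*7=21
  Job (p=5,w=3): C=12, w*C=3*12=36
  Job (p=4,w=2): C=16, w*C=2*16=32
  Job (p=9,w=3): C=25, w*C=3*25=75
  Job (p=8,w=1): C=33, w*C=1*33=33
Total weighted completion time = 209

209


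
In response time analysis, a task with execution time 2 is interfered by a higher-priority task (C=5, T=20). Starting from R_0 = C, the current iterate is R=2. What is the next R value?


R_next = C + ceil(R_prev / T_hp) * C_hp
ceil(2 / 20) = ceil(0.1) = 1
Interference = 1 * 5 = 5
R_next = 2 + 5 = 7

7


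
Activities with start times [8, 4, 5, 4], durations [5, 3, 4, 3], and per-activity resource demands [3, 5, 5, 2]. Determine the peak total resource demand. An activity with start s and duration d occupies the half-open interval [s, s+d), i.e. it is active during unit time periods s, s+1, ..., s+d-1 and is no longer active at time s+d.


Each activity i is active on [start_i, start_i + duration_i).
Compute total resource usage per time slot:
  t=0: active resources = [], total = 0
  t=1: active resources = [], total = 0
  t=2: active resources = [], total = 0
  t=3: active resources = [], total = 0
  t=4: active resources = [5, 2], total = 7
  t=5: active resources = [5, 5, 2], total = 12
  t=6: active resources = [5, 5, 2], total = 12
  t=7: active resources = [5], total = 5
  t=8: active resources = [3, 5], total = 8
  t=9: active resources = [3], total = 3
  t=10: active resources = [3], total = 3
  t=11: active resources = [3], total = 3
  t=12: active resources = [3], total = 3
Peak resource demand = 12

12


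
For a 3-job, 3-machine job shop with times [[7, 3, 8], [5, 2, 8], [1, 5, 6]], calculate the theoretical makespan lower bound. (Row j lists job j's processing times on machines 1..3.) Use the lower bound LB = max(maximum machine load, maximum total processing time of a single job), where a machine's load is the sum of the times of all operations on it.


Machine loads:
  Machine 1: 7 + 5 + 1 = 13
  Machine 2: 3 + 2 + 5 = 10
  Machine 3: 8 + 8 + 6 = 22
Max machine load = 22
Job totals:
  Job 1: 18
  Job 2: 15
  Job 3: 12
Max job total = 18
Lower bound = max(22, 18) = 22

22


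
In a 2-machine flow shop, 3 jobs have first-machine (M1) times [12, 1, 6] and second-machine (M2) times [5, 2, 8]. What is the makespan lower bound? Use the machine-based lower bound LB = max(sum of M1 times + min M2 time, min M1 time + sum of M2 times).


LB1 = sum(M1 times) + min(M2 times) = 19 + 2 = 21
LB2 = min(M1 times) + sum(M2 times) = 1 + 15 = 16
Lower bound = max(LB1, LB2) = max(21, 16) = 21

21


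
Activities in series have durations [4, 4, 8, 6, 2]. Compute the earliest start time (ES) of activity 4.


Activity 4 starts after activities 1 through 3 complete.
Predecessor durations: [4, 4, 8]
ES = 4 + 4 + 8 = 16

16


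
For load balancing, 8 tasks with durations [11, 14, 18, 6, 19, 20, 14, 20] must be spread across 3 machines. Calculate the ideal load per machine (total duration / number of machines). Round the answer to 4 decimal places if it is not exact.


Total processing time = 11 + 14 + 18 + 6 + 19 + 20 + 14 + 20 = 122
Number of machines = 3
Ideal balanced load = 122 / 3 = 40.6667

40.6667


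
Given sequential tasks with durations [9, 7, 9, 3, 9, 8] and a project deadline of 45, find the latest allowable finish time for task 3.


LF(activity 3) = deadline - sum of successor durations
Successors: activities 4 through 6 with durations [3, 9, 8]
Sum of successor durations = 20
LF = 45 - 20 = 25

25


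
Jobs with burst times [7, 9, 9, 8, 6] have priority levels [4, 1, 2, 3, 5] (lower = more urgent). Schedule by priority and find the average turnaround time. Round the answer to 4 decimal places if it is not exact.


Sort by priority (ascending = highest first):
Order: [(1, 9), (2, 9), (3, 8), (4, 7), (5, 6)]
Completion times:
  Priority 1, burst=9, C=9
  Priority 2, burst=9, C=18
  Priority 3, burst=8, C=26
  Priority 4, burst=7, C=33
  Priority 5, burst=6, C=39
Average turnaround = 125/5 = 25.0

25.0


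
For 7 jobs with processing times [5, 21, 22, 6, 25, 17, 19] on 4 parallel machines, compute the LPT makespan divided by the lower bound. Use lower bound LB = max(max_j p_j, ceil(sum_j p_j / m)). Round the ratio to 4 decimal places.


LPT order: [25, 22, 21, 19, 17, 6, 5]
Machine loads after assignment: [25, 27, 27, 36]
LPT makespan = 36
Lower bound = max(max_job, ceil(total/4)) = max(25, 29) = 29
Ratio = 36 / 29 = 1.2414

1.2414


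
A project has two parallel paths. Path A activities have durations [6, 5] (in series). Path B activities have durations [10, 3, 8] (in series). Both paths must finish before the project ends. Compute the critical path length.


Path A total = 6 + 5 = 11
Path B total = 10 + 3 + 8 = 21
Critical path = longest path = max(11, 21) = 21

21


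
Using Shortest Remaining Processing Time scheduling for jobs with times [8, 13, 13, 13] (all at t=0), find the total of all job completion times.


Since all jobs arrive at t=0, SRPT equals SPT ordering.
SPT order: [8, 13, 13, 13]
Completion times:
  Job 1: p=8, C=8
  Job 2: p=13, C=21
  Job 3: p=13, C=34
  Job 4: p=13, C=47
Total completion time = 8 + 21 + 34 + 47 = 110

110


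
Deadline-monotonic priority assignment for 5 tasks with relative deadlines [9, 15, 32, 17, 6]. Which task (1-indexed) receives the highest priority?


Sort tasks by relative deadline (ascending):
  Task 5: deadline = 6
  Task 1: deadline = 9
  Task 2: deadline = 15
  Task 4: deadline = 17
  Task 3: deadline = 32
Priority order (highest first): [5, 1, 2, 4, 3]
Highest priority task = 5

5


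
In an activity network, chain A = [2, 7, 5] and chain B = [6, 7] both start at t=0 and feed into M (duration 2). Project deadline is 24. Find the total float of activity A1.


Forward pass: ES(A1) = sum of predecessors on chain A = 0
EF = ES + duration = 0 + 2 = 2
Backward pass: LF(M) = deadline = 24; LS(M) = 24 - 2 = 22
LF(A1) = LS(M) - sum(successors on chain A) = 22 - 12 = 10
LS = LF - duration = 10 - 2 = 8
Total float = LS - ES = 8 - 0 = 8

8


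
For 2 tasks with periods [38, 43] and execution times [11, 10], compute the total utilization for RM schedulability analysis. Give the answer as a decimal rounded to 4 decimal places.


Compute individual utilizations (exact fractions):
  Task 1: C/T = 11/38 (approx. 0.2895)
  Task 2: C/T = 10/43 (approx. 0.2326)
Total utilization U = 11/38 + 10/43 = 853/1634
Rounded to 4 decimal places: U = 0.5220
RM (Liu & Layland) bound for 2 tasks = 0.828427; compare with U = 853/1634 (approx. 0.522032)
U <= bound, so schedulable by RM sufficient condition.

0.5220


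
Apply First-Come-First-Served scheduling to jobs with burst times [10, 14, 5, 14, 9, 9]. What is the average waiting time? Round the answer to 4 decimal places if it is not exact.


FCFS order (as given): [10, 14, 5, 14, 9, 9]
Waiting times:
  Job 1: wait = 0
  Job 2: wait = 10
  Job 3: wait = 24
  Job 4: wait = 29
  Job 5: wait = 43
  Job 6: wait = 52
Sum of waiting times = 158
Average waiting time = 158/6 = 26.3333

26.3333


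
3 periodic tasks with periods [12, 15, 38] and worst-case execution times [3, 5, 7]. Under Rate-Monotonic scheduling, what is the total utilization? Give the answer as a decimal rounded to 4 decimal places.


Compute individual utilizations (exact fractions):
  Task 1: C/T = 3/12 = 1/4 (approx. 0.25)
  Task 2: C/T = 5/15 = 1/3 (approx. 0.3333)
  Task 3: C/T = 7/38 (approx. 0.1842)
Total utilization U = 1/4 + 1/3 + 7/38 = 175/228
Rounded to 4 decimal places: U = 0.7675
RM (Liu & Layland) bound for 3 tasks = 0.779763; compare with U = 175/228 (approx. 0.767544)
U <= bound, so schedulable by RM sufficient condition.

0.7675


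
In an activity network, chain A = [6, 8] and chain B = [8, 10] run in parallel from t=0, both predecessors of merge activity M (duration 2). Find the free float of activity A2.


ES(A2) = sum of predecessors on chain A = 6
EF(A2) = ES + duration = 6 + 8 = 14
Successor of A2 is M. ES(M) = max(sum(A), sum(B)) = max(14, 18) = 18
Free float = ES(successor) - EF(current) = 18 - 14 = 4

4


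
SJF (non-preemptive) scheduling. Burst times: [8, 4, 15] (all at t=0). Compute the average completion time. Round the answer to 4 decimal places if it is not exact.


SJF order (ascending): [4, 8, 15]
Completion times:
  Job 1: burst=4, C=4
  Job 2: burst=8, C=12
  Job 3: burst=15, C=27
Average completion = 43/3 = 14.3333

14.3333


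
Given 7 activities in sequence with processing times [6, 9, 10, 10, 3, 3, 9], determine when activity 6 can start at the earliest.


Activity 6 starts after activities 1 through 5 complete.
Predecessor durations: [6, 9, 10, 10, 3]
ES = 6 + 9 + 10 + 10 + 3 = 38

38


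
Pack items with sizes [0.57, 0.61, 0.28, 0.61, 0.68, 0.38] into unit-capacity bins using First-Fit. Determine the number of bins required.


Place items sequentially using First-Fit:
  Item 0.57 -> new Bin 1
  Item 0.61 -> new Bin 2
  Item 0.28 -> Bin 1 (now 0.85)
  Item 0.61 -> new Bin 3
  Item 0.68 -> new Bin 4
  Item 0.38 -> Bin 2 (now 0.99)
Total bins used = 4

4


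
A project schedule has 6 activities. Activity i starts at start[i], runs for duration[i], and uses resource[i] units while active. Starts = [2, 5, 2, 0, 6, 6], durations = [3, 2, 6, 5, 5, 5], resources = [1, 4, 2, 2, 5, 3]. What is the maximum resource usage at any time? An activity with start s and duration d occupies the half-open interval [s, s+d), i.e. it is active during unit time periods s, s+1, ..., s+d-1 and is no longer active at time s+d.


Each activity i is active on [start_i, start_i + duration_i).
Compute total resource usage per time slot:
  t=0: active resources = [2], total = 2
  t=1: active resources = [2], total = 2
  t=2: active resources = [1, 2, 2], total = 5
  t=3: active resources = [1, 2, 2], total = 5
  t=4: active resources = [1, 2, 2], total = 5
  t=5: active resources = [4, 2], total = 6
  t=6: active resources = [4, 2, 5, 3], total = 14
  t=7: active resources = [2, 5, 3], total = 10
  t=8: active resources = [5, 3], total = 8
  t=9: active resources = [5, 3], total = 8
  t=10: active resources = [5, 3], total = 8
Peak resource demand = 14

14


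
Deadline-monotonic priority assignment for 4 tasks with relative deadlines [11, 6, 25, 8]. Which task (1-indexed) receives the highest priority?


Sort tasks by relative deadline (ascending):
  Task 2: deadline = 6
  Task 4: deadline = 8
  Task 1: deadline = 11
  Task 3: deadline = 25
Priority order (highest first): [2, 4, 1, 3]
Highest priority task = 2

2


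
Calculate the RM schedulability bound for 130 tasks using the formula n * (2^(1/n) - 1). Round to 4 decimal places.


Compute 2^(1/130) = 1.0053461413
Subtract 1: 1.0053461413 - 1 = 0.0053461413
Multiply by n: 130 * 0.0053461413 = 0.6949983690
Round to 4 dp: 0.6950

0.6950


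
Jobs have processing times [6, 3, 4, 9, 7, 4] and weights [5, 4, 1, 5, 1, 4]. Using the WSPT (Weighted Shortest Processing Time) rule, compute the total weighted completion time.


Compute p/w ratios and sort ascending (WSPT): [(3, 4), (4, 4), (6, 5), (9, 5), (4, 1), (7, 1)]
Compute weighted completion times:
  Job (p=3,w=4): C=3, w*C=4*3=12
  Job (p=4,w=4): C=7, w*C=4*7=28
  Job (p=6,w=5): C=13, w*C=5*13=65
  Job (p=9,w=5): C=22, w*C=5*22=110
  Job (p=4,w=1): C=26, w*C=1*26=26
  Job (p=7,w=1): C=33, w*C=1*33=33
Total weighted completion time = 274

274


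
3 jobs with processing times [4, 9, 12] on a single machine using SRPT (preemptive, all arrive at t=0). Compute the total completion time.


Since all jobs arrive at t=0, SRPT equals SPT ordering.
SPT order: [4, 9, 12]
Completion times:
  Job 1: p=4, C=4
  Job 2: p=9, C=13
  Job 3: p=12, C=25
Total completion time = 4 + 13 + 25 = 42

42


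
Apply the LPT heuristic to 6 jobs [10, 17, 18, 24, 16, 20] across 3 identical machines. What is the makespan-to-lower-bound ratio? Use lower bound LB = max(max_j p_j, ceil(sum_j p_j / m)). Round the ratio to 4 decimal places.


LPT order: [24, 20, 18, 17, 16, 10]
Machine loads after assignment: [34, 36, 35]
LPT makespan = 36
Lower bound = max(max_job, ceil(total/3)) = max(24, 35) = 35
Ratio = 36 / 35 = 1.0286

1.0286


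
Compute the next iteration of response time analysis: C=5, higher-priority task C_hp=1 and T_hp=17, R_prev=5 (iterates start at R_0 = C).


R_next = C + ceil(R_prev / T_hp) * C_hp
ceil(5 / 17) = ceil(0.2941) = 1
Interference = 1 * 1 = 1
R_next = 5 + 1 = 6

6


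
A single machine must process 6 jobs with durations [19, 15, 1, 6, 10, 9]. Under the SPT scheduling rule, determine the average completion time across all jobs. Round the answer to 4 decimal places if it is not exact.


Sort jobs by processing time (SPT order): [1, 6, 9, 10, 15, 19]
Compute completion times sequentially:
  Job 1: processing = 1, completes at 1
  Job 2: processing = 6, completes at 7
  Job 3: processing = 9, completes at 16
  Job 4: processing = 10, completes at 26
  Job 5: processing = 15, completes at 41
  Job 6: processing = 19, completes at 60
Sum of completion times = 151
Average completion time = 151/6 = 25.1667

25.1667


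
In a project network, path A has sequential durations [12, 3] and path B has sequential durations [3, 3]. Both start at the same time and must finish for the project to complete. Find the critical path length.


Path A total = 12 + 3 = 15
Path B total = 3 + 3 = 6
Critical path = longest path = max(15, 6) = 15

15


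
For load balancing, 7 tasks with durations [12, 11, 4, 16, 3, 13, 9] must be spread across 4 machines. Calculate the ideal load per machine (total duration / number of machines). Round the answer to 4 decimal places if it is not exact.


Total processing time = 12 + 11 + 4 + 16 + 3 + 13 + 9 = 68
Number of machines = 4
Ideal balanced load = 68 / 4 = 17.0

17.0


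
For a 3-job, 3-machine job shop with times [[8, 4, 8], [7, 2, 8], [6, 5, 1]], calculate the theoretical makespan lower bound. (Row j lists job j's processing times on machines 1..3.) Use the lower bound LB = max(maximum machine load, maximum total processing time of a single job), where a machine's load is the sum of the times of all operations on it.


Machine loads:
  Machine 1: 8 + 7 + 6 = 21
  Machine 2: 4 + 2 + 5 = 11
  Machine 3: 8 + 8 + 1 = 17
Max machine load = 21
Job totals:
  Job 1: 20
  Job 2: 17
  Job 3: 12
Max job total = 20
Lower bound = max(21, 20) = 21

21


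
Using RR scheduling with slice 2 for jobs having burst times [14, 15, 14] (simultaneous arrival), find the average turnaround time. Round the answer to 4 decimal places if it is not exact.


Time quantum = 2
Execution trace:
  J1 runs 2 units, time = 2
  J2 runs 2 units, time = 4
  J3 runs 2 units, time = 6
  J1 runs 2 units, time = 8
  J2 runs 2 units, time = 10
  J3 runs 2 units, time = 12
  J1 runs 2 units, time = 14
  J2 runs 2 units, time = 16
  J3 runs 2 units, time = 18
  J1 runs 2 units, time = 20
  J2 runs 2 units, time = 22
  J3 runs 2 units, time = 24
  J1 runs 2 units, time = 26
  J2 runs 2 units, time = 28
  J3 runs 2 units, time = 30
  J1 runs 2 units, time = 32
  J2 runs 2 units, time = 34
  J3 runs 2 units, time = 36
  J1 runs 2 units, time = 38
  J2 runs 2 units, time = 40
  J3 runs 2 units, time = 42
  J2 runs 1 units, time = 43
Finish times: [38, 43, 42]
Average turnaround = 123/3 = 41.0

41.0


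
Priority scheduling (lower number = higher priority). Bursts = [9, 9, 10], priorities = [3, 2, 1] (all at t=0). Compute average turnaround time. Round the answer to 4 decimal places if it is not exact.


Sort by priority (ascending = highest first):
Order: [(1, 10), (2, 9), (3, 9)]
Completion times:
  Priority 1, burst=10, C=10
  Priority 2, burst=9, C=19
  Priority 3, burst=9, C=28
Average turnaround = 57/3 = 19.0

19.0


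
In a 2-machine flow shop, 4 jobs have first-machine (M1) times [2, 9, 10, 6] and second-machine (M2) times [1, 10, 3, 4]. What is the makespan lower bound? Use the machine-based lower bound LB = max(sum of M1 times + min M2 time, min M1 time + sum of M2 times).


LB1 = sum(M1 times) + min(M2 times) = 27 + 1 = 28
LB2 = min(M1 times) + sum(M2 times) = 2 + 18 = 20
Lower bound = max(LB1, LB2) = max(28, 20) = 28

28


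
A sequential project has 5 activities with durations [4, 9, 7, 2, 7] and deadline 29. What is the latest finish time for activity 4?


LF(activity 4) = deadline - sum of successor durations
Successors: activities 5 through 5 with durations [7]
Sum of successor durations = 7
LF = 29 - 7 = 22

22


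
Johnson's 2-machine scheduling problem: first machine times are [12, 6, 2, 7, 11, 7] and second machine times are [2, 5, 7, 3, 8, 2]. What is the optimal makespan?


Apply Johnson's rule:
  Group 1 (a <= b): [(3, 2, 7)]
  Group 2 (a > b): [(5, 11, 8), (2, 6, 5), (4, 7, 3), (1, 12, 2), (6, 7, 2)]
Optimal job order: [3, 5, 2, 4, 1, 6]
Schedule:
  Job 3: M1 done at 2, M2 done at 9
  Job 5: M1 done at 13, M2 done at 21
  Job 2: M1 done at 19, M2 done at 26
  Job 4: M1 done at 26, M2 done at 29
  Job 1: M1 done at 38, M2 done at 40
  Job 6: M1 done at 45, M2 done at 47
Makespan = 47

47


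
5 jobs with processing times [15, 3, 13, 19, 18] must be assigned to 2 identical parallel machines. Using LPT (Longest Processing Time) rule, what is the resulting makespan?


Sort jobs in decreasing order (LPT): [19, 18, 15, 13, 3]
Assign each job to the least loaded machine:
  Machine 1: jobs [19, 13, 3], load = 35
  Machine 2: jobs [18, 15], load = 33
Makespan = max load = 35

35


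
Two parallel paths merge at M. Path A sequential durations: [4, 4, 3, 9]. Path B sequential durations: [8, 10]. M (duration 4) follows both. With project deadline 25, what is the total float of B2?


Forward pass: ES(B2) = sum of predecessors on chain B = 8
EF = ES + duration = 8 + 10 = 18
Backward pass: LF(M) = deadline = 25; LS(M) = 25 - 4 = 21
LF(B2) = LS(M) - sum(successors on chain B) = 21 - 0 = 21
LS = LF - duration = 21 - 10 = 11
Total float = LS - ES = 11 - 8 = 3

3


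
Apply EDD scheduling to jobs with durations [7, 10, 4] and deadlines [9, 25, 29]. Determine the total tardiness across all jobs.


Sort by due date (EDD order): [(7, 9), (10, 25), (4, 29)]
Compute completion times and tardiness:
  Job 1: p=7, d=9, C=7, tardiness=max(0,7-9)=0
  Job 2: p=10, d=25, C=17, tardiness=max(0,17-25)=0
  Job 3: p=4, d=29, C=21, tardiness=max(0,21-29)=0
Total tardiness = 0

0


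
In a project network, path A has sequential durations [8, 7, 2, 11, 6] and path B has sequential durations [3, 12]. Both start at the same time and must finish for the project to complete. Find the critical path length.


Path A total = 8 + 7 + 2 + 11 + 6 = 34
Path B total = 3 + 12 = 15
Critical path = longest path = max(34, 15) = 34

34


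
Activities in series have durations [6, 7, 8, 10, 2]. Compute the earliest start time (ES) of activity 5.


Activity 5 starts after activities 1 through 4 complete.
Predecessor durations: [6, 7, 8, 10]
ES = 6 + 7 + 8 + 10 = 31

31


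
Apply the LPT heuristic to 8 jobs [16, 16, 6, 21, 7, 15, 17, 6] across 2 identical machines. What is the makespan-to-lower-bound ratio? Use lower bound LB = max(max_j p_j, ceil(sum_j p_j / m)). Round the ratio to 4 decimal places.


LPT order: [21, 17, 16, 16, 15, 7, 6, 6]
Machine loads after assignment: [50, 54]
LPT makespan = 54
Lower bound = max(max_job, ceil(total/2)) = max(21, 52) = 52
Ratio = 54 / 52 = 1.0385

1.0385


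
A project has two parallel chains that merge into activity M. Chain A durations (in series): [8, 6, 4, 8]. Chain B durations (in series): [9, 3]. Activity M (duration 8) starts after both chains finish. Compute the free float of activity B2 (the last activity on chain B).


ES(B2) = sum of predecessors on chain B = 9
EF(B2) = ES + duration = 9 + 3 = 12
Successor of B2 is M. ES(M) = max(sum(A), sum(B)) = max(26, 12) = 26
Free float = ES(successor) - EF(current) = 26 - 12 = 14

14


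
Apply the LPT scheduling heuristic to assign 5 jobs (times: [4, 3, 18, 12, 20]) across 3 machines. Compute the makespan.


Sort jobs in decreasing order (LPT): [20, 18, 12, 4, 3]
Assign each job to the least loaded machine:
  Machine 1: jobs [20], load = 20
  Machine 2: jobs [18], load = 18
  Machine 3: jobs [12, 4, 3], load = 19
Makespan = max load = 20

20


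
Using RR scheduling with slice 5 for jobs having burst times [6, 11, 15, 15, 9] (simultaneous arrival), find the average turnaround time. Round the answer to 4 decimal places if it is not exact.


Time quantum = 5
Execution trace:
  J1 runs 5 units, time = 5
  J2 runs 5 units, time = 10
  J3 runs 5 units, time = 15
  J4 runs 5 units, time = 20
  J5 runs 5 units, time = 25
  J1 runs 1 units, time = 26
  J2 runs 5 units, time = 31
  J3 runs 5 units, time = 36
  J4 runs 5 units, time = 41
  J5 runs 4 units, time = 45
  J2 runs 1 units, time = 46
  J3 runs 5 units, time = 51
  J4 runs 5 units, time = 56
Finish times: [26, 46, 51, 56, 45]
Average turnaround = 224/5 = 44.8

44.8


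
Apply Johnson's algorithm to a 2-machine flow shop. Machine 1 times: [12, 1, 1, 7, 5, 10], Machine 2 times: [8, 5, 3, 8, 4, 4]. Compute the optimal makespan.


Apply Johnson's rule:
  Group 1 (a <= b): [(2, 1, 5), (3, 1, 3), (4, 7, 8)]
  Group 2 (a > b): [(1, 12, 8), (5, 5, 4), (6, 10, 4)]
Optimal job order: [2, 3, 4, 1, 5, 6]
Schedule:
  Job 2: M1 done at 1, M2 done at 6
  Job 3: M1 done at 2, M2 done at 9
  Job 4: M1 done at 9, M2 done at 17
  Job 1: M1 done at 21, M2 done at 29
  Job 5: M1 done at 26, M2 done at 33
  Job 6: M1 done at 36, M2 done at 40
Makespan = 40

40


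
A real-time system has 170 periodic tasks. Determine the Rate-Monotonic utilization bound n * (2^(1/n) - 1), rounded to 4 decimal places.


Compute 2^(1/170) = 1.0040856600
Subtract 1: 1.0040856600 - 1 = 0.0040856600
Multiply by n: 170 * 0.0040856600 = 0.6945622000
Round to 4 dp: 0.6946

0.6946


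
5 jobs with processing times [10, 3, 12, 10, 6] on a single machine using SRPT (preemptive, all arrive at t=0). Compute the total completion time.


Since all jobs arrive at t=0, SRPT equals SPT ordering.
SPT order: [3, 6, 10, 10, 12]
Completion times:
  Job 1: p=3, C=3
  Job 2: p=6, C=9
  Job 3: p=10, C=19
  Job 4: p=10, C=29
  Job 5: p=12, C=41
Total completion time = 3 + 9 + 19 + 29 + 41 = 101

101


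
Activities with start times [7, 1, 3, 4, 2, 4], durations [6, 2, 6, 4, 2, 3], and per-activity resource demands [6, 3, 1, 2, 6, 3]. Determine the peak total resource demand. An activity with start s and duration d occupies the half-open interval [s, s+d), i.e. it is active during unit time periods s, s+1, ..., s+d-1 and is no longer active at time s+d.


Each activity i is active on [start_i, start_i + duration_i).
Compute total resource usage per time slot:
  t=0: active resources = [], total = 0
  t=1: active resources = [3], total = 3
  t=2: active resources = [3, 6], total = 9
  t=3: active resources = [1, 6], total = 7
  t=4: active resources = [1, 2, 3], total = 6
  t=5: active resources = [1, 2, 3], total = 6
  t=6: active resources = [1, 2, 3], total = 6
  t=7: active resources = [6, 1, 2], total = 9
  t=8: active resources = [6, 1], total = 7
  t=9: active resources = [6], total = 6
  t=10: active resources = [6], total = 6
  t=11: active resources = [6], total = 6
  t=12: active resources = [6], total = 6
Peak resource demand = 9

9


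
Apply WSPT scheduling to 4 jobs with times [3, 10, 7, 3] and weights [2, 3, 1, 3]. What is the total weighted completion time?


Compute p/w ratios and sort ascending (WSPT): [(3, 3), (3, 2), (10, 3), (7, 1)]
Compute weighted completion times:
  Job (p=3,w=3): C=3, w*C=3*3=9
  Job (p=3,w=2): C=6, w*C=2*6=12
  Job (p=10,w=3): C=16, w*C=3*16=48
  Job (p=7,w=1): C=23, w*C=1*23=23
Total weighted completion time = 92

92
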